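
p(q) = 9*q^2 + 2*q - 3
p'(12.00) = 218.00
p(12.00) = 1317.00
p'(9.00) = 164.00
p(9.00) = 744.00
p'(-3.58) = -62.44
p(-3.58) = 105.19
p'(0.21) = 5.78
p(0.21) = -2.18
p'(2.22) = 41.96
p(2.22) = 45.80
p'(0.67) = 14.06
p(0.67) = 2.38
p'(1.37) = 26.66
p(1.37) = 16.63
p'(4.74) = 87.32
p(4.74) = 208.69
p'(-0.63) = -9.34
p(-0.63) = -0.69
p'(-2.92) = -50.56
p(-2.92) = 67.90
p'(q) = 18*q + 2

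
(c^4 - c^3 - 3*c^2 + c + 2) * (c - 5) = c^5 - 6*c^4 + 2*c^3 + 16*c^2 - 3*c - 10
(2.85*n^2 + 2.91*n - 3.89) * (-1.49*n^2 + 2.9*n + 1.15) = -4.2465*n^4 + 3.9291*n^3 + 17.5126*n^2 - 7.9345*n - 4.4735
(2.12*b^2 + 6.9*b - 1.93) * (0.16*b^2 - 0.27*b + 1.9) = 0.3392*b^4 + 0.5316*b^3 + 1.8562*b^2 + 13.6311*b - 3.667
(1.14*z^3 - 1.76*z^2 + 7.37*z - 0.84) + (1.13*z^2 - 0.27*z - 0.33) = 1.14*z^3 - 0.63*z^2 + 7.1*z - 1.17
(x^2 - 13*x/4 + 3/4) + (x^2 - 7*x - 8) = 2*x^2 - 41*x/4 - 29/4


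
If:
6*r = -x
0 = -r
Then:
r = 0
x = 0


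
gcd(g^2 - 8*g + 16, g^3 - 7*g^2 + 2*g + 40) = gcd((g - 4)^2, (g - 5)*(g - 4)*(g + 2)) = g - 4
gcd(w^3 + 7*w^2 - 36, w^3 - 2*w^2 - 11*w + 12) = w + 3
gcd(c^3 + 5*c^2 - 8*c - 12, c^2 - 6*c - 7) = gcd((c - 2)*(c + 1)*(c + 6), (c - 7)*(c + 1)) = c + 1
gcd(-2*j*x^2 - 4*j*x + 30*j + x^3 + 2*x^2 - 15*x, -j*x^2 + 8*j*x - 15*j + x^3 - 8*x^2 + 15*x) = x - 3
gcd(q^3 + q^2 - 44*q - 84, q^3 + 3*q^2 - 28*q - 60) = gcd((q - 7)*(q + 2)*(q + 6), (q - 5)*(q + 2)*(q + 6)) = q^2 + 8*q + 12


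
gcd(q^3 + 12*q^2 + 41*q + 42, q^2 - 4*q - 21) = q + 3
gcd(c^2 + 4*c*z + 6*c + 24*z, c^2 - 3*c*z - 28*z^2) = c + 4*z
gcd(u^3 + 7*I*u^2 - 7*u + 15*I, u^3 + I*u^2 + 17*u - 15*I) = u^2 + 4*I*u + 5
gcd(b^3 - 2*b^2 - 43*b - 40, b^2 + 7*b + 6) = b + 1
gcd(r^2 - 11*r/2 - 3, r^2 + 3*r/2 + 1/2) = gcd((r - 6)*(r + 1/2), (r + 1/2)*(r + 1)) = r + 1/2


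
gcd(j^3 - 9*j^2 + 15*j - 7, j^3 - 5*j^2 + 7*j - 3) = j^2 - 2*j + 1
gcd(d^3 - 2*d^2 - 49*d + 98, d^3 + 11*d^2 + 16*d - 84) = d^2 + 5*d - 14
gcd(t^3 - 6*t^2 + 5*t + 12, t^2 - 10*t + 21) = t - 3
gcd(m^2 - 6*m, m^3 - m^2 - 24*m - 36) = m - 6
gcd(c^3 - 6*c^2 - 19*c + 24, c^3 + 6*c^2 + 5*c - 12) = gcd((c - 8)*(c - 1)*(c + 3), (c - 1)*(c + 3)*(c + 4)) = c^2 + 2*c - 3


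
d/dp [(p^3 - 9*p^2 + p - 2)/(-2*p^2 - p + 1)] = (-2*p^4 - 2*p^3 + 14*p^2 - 26*p - 1)/(4*p^4 + 4*p^3 - 3*p^2 - 2*p + 1)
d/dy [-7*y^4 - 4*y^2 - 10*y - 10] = -28*y^3 - 8*y - 10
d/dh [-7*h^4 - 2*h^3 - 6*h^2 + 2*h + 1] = -28*h^3 - 6*h^2 - 12*h + 2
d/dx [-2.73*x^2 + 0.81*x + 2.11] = 0.81 - 5.46*x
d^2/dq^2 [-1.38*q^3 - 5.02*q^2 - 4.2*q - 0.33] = -8.28*q - 10.04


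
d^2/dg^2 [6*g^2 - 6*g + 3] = 12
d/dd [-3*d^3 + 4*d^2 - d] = -9*d^2 + 8*d - 1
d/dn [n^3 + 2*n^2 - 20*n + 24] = 3*n^2 + 4*n - 20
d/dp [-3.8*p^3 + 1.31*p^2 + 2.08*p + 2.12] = -11.4*p^2 + 2.62*p + 2.08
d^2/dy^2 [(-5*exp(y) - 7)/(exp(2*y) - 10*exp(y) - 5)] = (-5*exp(4*y) - 78*exp(3*y) + 60*exp(2*y) - 590*exp(y) + 225)*exp(y)/(exp(6*y) - 30*exp(5*y) + 285*exp(4*y) - 700*exp(3*y) - 1425*exp(2*y) - 750*exp(y) - 125)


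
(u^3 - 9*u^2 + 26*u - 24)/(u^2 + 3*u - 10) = (u^2 - 7*u + 12)/(u + 5)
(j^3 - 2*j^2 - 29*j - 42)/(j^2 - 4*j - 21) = j + 2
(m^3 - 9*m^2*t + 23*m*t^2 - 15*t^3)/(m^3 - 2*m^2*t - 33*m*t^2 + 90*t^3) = (m - t)/(m + 6*t)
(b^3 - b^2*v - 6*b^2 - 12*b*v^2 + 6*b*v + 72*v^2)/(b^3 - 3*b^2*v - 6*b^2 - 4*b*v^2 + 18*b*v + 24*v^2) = (b + 3*v)/(b + v)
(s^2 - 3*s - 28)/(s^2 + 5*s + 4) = (s - 7)/(s + 1)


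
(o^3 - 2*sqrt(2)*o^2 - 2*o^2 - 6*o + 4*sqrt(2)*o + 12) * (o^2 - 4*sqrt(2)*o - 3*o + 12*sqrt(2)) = o^5 - 6*sqrt(2)*o^4 - 5*o^4 + 16*o^3 + 30*sqrt(2)*o^3 - 50*o^2 - 12*sqrt(2)*o^2 - 120*sqrt(2)*o + 60*o + 144*sqrt(2)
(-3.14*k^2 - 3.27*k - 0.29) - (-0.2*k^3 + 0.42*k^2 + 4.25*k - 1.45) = 0.2*k^3 - 3.56*k^2 - 7.52*k + 1.16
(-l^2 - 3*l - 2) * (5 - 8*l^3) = 8*l^5 + 24*l^4 + 16*l^3 - 5*l^2 - 15*l - 10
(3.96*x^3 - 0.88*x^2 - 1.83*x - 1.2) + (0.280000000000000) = 3.96*x^3 - 0.88*x^2 - 1.83*x - 0.92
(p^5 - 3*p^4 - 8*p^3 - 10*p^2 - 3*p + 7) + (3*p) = p^5 - 3*p^4 - 8*p^3 - 10*p^2 + 7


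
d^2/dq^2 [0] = 0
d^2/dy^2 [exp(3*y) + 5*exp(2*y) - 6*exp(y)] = (9*exp(2*y) + 20*exp(y) - 6)*exp(y)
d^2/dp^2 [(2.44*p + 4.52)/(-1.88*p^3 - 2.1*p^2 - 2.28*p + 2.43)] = (-51.743616*p^5 - 249.504576*p^4 - 286.122528*p^3 - 369.60912*p^2 - 328.453488*p - 120.161808)/(6.644672*p^9 + 22.26672*p^8 + 49.047696*p^7 + 37.503864*p^6 + 1.92153599999998*p^5 - 61.894692*p^4 - 24.653052*p^3 - 0.695465999999996*p^2 + 40.389516*p - 14.348907)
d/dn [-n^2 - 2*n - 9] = -2*n - 2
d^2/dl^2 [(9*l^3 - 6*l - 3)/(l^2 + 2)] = 6*(-8*l^3 - 3*l^2 + 48*l + 2)/(l^6 + 6*l^4 + 12*l^2 + 8)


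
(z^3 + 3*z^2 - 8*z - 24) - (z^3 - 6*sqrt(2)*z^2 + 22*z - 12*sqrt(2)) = 3*z^2 + 6*sqrt(2)*z^2 - 30*z - 24 + 12*sqrt(2)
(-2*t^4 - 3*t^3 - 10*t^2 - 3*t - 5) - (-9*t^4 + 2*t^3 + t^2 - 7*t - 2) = 7*t^4 - 5*t^3 - 11*t^2 + 4*t - 3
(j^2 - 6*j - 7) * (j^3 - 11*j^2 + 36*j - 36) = j^5 - 17*j^4 + 95*j^3 - 175*j^2 - 36*j + 252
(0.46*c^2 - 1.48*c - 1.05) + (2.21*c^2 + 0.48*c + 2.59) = 2.67*c^2 - 1.0*c + 1.54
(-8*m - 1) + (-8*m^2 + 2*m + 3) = -8*m^2 - 6*m + 2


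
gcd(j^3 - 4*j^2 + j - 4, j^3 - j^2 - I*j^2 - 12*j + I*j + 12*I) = j^2 + j*(-4 - I) + 4*I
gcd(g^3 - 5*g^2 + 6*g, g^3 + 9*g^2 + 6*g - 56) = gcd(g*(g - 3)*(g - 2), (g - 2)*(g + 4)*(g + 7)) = g - 2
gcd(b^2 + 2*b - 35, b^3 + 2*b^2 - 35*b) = b^2 + 2*b - 35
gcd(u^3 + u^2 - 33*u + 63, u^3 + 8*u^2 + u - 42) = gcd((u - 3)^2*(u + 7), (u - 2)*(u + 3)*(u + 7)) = u + 7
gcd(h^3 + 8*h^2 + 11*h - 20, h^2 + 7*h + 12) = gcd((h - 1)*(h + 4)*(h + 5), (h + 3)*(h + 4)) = h + 4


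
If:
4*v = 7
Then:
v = 7/4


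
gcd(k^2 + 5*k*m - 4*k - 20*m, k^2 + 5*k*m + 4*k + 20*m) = k + 5*m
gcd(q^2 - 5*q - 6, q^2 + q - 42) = q - 6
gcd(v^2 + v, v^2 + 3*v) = v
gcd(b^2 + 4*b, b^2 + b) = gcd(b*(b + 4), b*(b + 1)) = b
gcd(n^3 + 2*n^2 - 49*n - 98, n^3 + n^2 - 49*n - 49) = n^2 - 49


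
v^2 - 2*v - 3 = (v - 3)*(v + 1)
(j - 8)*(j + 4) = j^2 - 4*j - 32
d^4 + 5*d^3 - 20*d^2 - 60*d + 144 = (d - 3)*(d - 2)*(d + 4)*(d + 6)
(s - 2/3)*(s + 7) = s^2 + 19*s/3 - 14/3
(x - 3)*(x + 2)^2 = x^3 + x^2 - 8*x - 12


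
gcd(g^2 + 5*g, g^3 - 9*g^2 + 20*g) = g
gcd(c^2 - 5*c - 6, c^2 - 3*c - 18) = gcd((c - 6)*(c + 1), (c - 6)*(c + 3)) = c - 6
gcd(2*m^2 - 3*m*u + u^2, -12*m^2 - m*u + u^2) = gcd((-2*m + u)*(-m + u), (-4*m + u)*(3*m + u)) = 1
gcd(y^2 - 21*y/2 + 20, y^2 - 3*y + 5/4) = y - 5/2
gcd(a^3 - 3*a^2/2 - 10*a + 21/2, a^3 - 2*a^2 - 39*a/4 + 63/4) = a^2 - a/2 - 21/2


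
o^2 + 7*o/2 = o*(o + 7/2)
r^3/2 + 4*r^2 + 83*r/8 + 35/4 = (r/2 + 1)*(r + 5/2)*(r + 7/2)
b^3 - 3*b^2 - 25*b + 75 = (b - 5)*(b - 3)*(b + 5)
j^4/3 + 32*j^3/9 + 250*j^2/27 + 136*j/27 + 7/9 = (j/3 + 1)*(j + 1/3)^2*(j + 7)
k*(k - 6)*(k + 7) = k^3 + k^2 - 42*k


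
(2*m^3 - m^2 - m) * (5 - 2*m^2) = -4*m^5 + 2*m^4 + 12*m^3 - 5*m^2 - 5*m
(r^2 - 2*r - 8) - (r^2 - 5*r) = 3*r - 8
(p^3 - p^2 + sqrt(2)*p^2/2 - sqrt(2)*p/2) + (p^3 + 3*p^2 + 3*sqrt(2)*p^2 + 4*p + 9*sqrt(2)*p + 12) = 2*p^3 + 2*p^2 + 7*sqrt(2)*p^2/2 + 4*p + 17*sqrt(2)*p/2 + 12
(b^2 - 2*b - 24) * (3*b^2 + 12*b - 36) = 3*b^4 + 6*b^3 - 132*b^2 - 216*b + 864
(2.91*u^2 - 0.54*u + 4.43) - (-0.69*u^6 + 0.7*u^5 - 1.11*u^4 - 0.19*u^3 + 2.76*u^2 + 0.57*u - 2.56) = 0.69*u^6 - 0.7*u^5 + 1.11*u^4 + 0.19*u^3 + 0.15*u^2 - 1.11*u + 6.99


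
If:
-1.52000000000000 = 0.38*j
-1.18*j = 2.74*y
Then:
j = -4.00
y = 1.72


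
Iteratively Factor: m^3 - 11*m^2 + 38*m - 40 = (m - 4)*(m^2 - 7*m + 10) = (m - 5)*(m - 4)*(m - 2)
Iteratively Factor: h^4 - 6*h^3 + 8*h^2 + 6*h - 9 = (h - 3)*(h^3 - 3*h^2 - h + 3) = (h - 3)*(h - 1)*(h^2 - 2*h - 3) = (h - 3)*(h - 1)*(h + 1)*(h - 3)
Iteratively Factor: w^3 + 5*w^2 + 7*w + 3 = (w + 1)*(w^2 + 4*w + 3) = (w + 1)^2*(w + 3)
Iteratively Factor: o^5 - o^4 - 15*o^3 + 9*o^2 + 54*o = (o)*(o^4 - o^3 - 15*o^2 + 9*o + 54) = o*(o - 3)*(o^3 + 2*o^2 - 9*o - 18) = o*(o - 3)*(o + 3)*(o^2 - o - 6) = o*(o - 3)^2*(o + 3)*(o + 2)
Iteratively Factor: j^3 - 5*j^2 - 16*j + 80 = (j - 4)*(j^2 - j - 20) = (j - 4)*(j + 4)*(j - 5)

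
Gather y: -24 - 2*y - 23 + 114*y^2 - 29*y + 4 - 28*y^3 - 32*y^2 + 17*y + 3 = -28*y^3 + 82*y^2 - 14*y - 40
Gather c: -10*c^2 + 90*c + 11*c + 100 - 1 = -10*c^2 + 101*c + 99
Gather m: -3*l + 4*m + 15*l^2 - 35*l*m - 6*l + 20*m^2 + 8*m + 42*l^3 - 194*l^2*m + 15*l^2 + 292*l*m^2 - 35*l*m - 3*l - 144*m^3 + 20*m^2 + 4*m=42*l^3 + 30*l^2 - 12*l - 144*m^3 + m^2*(292*l + 40) + m*(-194*l^2 - 70*l + 16)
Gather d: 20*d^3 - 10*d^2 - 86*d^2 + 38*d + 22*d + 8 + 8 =20*d^3 - 96*d^2 + 60*d + 16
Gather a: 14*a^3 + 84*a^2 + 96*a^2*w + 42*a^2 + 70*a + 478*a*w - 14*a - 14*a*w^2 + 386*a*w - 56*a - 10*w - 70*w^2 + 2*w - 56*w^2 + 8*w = 14*a^3 + a^2*(96*w + 126) + a*(-14*w^2 + 864*w) - 126*w^2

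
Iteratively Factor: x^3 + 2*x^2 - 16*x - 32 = (x + 2)*(x^2 - 16) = (x - 4)*(x + 2)*(x + 4)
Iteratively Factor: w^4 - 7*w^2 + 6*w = (w + 3)*(w^3 - 3*w^2 + 2*w) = (w - 2)*(w + 3)*(w^2 - w) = (w - 2)*(w - 1)*(w + 3)*(w)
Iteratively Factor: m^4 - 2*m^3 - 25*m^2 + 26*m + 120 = (m + 4)*(m^3 - 6*m^2 - m + 30) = (m + 2)*(m + 4)*(m^2 - 8*m + 15) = (m - 5)*(m + 2)*(m + 4)*(m - 3)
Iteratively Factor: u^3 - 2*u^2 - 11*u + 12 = (u + 3)*(u^2 - 5*u + 4) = (u - 4)*(u + 3)*(u - 1)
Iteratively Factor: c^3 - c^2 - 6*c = (c + 2)*(c^2 - 3*c) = (c - 3)*(c + 2)*(c)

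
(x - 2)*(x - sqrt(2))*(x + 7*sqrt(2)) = x^3 - 2*x^2 + 6*sqrt(2)*x^2 - 12*sqrt(2)*x - 14*x + 28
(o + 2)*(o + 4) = o^2 + 6*o + 8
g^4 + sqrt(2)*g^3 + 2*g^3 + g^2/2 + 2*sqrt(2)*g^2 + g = g*(g + 2)*(g + sqrt(2)/2)^2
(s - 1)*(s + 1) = s^2 - 1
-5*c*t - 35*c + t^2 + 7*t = (-5*c + t)*(t + 7)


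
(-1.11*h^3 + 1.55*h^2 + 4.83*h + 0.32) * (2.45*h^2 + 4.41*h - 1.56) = -2.7195*h^5 - 1.0976*h^4 + 20.4006*h^3 + 19.6663*h^2 - 6.1236*h - 0.4992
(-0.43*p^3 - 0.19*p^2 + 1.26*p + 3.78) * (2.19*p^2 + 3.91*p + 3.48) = -0.9417*p^5 - 2.0974*p^4 + 0.5201*p^3 + 12.5436*p^2 + 19.1646*p + 13.1544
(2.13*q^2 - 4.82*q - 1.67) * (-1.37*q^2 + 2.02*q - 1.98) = -2.9181*q^4 + 10.906*q^3 - 11.6659*q^2 + 6.1702*q + 3.3066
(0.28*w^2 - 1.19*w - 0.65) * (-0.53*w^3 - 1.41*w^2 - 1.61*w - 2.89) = -0.1484*w^5 + 0.2359*w^4 + 1.5716*w^3 + 2.0232*w^2 + 4.4856*w + 1.8785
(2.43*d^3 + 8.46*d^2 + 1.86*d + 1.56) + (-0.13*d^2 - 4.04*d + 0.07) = 2.43*d^3 + 8.33*d^2 - 2.18*d + 1.63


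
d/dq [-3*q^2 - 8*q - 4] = -6*q - 8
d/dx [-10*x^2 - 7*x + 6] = -20*x - 7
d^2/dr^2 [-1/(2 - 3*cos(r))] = 3*(3*sin(r)^2 - 2*cos(r) + 3)/(3*cos(r) - 2)^3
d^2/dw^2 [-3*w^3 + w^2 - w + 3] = 2 - 18*w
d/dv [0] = 0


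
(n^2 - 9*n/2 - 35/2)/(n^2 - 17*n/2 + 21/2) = (2*n + 5)/(2*n - 3)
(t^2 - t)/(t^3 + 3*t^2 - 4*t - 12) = t*(t - 1)/(t^3 + 3*t^2 - 4*t - 12)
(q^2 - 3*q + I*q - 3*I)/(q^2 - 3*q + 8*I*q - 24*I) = (q + I)/(q + 8*I)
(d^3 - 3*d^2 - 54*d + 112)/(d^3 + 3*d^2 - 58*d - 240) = (d^2 + 5*d - 14)/(d^2 + 11*d + 30)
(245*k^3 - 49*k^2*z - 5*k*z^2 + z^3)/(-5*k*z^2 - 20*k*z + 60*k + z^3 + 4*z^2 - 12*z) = (-49*k^2 + z^2)/(z^2 + 4*z - 12)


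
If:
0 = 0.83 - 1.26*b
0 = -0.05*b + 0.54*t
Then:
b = 0.66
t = 0.06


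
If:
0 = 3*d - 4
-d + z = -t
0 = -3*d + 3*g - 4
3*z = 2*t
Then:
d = 4/3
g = 8/3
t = 4/5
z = 8/15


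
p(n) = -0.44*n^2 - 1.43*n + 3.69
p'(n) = -0.88*n - 1.43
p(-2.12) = 4.74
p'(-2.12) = 0.44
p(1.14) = 1.49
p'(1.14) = -2.43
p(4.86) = -13.65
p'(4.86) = -5.71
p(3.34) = -5.99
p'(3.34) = -4.37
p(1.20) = 1.34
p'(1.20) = -2.49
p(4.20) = -10.08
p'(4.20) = -5.13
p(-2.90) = 4.14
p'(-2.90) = 1.12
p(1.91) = -0.65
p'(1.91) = -3.11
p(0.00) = 3.69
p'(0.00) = -1.43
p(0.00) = 3.69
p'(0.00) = -1.43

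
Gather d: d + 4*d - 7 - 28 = 5*d - 35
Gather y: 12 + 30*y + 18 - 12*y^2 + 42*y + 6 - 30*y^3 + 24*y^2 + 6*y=-30*y^3 + 12*y^2 + 78*y + 36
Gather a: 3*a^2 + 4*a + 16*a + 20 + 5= 3*a^2 + 20*a + 25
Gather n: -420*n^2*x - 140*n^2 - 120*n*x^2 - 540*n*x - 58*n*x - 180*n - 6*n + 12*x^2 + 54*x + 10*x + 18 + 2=n^2*(-420*x - 140) + n*(-120*x^2 - 598*x - 186) + 12*x^2 + 64*x + 20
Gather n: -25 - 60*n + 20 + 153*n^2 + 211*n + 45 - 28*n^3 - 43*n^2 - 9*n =-28*n^3 + 110*n^2 + 142*n + 40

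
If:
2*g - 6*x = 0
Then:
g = 3*x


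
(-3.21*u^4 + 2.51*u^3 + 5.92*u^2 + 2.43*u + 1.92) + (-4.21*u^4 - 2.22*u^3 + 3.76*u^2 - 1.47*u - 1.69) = -7.42*u^4 + 0.29*u^3 + 9.68*u^2 + 0.96*u + 0.23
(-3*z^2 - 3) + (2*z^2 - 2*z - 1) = -z^2 - 2*z - 4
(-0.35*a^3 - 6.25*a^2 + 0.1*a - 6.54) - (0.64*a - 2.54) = -0.35*a^3 - 6.25*a^2 - 0.54*a - 4.0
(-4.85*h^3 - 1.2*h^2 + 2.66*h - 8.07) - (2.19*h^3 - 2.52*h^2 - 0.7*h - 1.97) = -7.04*h^3 + 1.32*h^2 + 3.36*h - 6.1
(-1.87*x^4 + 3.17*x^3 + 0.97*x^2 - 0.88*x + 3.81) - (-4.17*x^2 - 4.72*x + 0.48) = -1.87*x^4 + 3.17*x^3 + 5.14*x^2 + 3.84*x + 3.33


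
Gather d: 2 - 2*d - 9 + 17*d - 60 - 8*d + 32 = 7*d - 35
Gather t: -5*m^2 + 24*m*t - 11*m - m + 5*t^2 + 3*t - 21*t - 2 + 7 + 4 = -5*m^2 - 12*m + 5*t^2 + t*(24*m - 18) + 9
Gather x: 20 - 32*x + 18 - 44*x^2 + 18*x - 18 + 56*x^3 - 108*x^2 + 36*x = 56*x^3 - 152*x^2 + 22*x + 20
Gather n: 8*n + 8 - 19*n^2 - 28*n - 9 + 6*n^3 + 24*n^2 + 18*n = 6*n^3 + 5*n^2 - 2*n - 1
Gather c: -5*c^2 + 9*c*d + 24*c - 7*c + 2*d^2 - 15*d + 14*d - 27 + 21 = -5*c^2 + c*(9*d + 17) + 2*d^2 - d - 6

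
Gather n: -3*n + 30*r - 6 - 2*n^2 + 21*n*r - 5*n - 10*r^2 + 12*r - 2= -2*n^2 + n*(21*r - 8) - 10*r^2 + 42*r - 8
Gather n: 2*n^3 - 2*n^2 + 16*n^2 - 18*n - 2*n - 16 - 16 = 2*n^3 + 14*n^2 - 20*n - 32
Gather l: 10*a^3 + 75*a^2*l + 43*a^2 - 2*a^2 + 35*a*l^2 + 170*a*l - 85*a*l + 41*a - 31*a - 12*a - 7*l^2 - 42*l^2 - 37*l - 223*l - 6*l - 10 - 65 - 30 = 10*a^3 + 41*a^2 - 2*a + l^2*(35*a - 49) + l*(75*a^2 + 85*a - 266) - 105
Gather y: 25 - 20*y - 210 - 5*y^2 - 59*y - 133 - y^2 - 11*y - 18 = -6*y^2 - 90*y - 336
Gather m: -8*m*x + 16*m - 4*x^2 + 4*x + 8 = m*(16 - 8*x) - 4*x^2 + 4*x + 8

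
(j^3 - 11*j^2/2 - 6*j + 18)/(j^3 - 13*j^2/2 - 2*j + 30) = (2*j - 3)/(2*j - 5)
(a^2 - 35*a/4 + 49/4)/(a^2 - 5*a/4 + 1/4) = (4*a^2 - 35*a + 49)/(4*a^2 - 5*a + 1)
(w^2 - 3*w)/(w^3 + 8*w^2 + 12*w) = (w - 3)/(w^2 + 8*w + 12)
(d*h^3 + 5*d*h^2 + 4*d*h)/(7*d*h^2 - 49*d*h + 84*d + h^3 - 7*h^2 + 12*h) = d*h*(h^2 + 5*h + 4)/(7*d*h^2 - 49*d*h + 84*d + h^3 - 7*h^2 + 12*h)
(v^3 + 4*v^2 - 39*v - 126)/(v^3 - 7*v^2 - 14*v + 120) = (v^2 + 10*v + 21)/(v^2 - v - 20)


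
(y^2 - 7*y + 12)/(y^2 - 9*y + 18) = (y - 4)/(y - 6)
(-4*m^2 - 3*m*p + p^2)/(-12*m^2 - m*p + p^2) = (m + p)/(3*m + p)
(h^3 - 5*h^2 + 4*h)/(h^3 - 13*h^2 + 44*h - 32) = h/(h - 8)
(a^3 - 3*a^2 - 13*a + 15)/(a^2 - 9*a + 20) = (a^2 + 2*a - 3)/(a - 4)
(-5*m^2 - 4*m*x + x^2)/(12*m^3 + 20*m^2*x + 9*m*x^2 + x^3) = (-5*m + x)/(12*m^2 + 8*m*x + x^2)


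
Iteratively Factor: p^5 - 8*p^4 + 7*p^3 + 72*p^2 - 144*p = (p + 3)*(p^4 - 11*p^3 + 40*p^2 - 48*p) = (p - 4)*(p + 3)*(p^3 - 7*p^2 + 12*p) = p*(p - 4)*(p + 3)*(p^2 - 7*p + 12) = p*(p - 4)*(p - 3)*(p + 3)*(p - 4)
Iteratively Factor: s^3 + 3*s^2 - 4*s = (s - 1)*(s^2 + 4*s) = (s - 1)*(s + 4)*(s)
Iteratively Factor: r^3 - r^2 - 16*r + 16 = (r - 1)*(r^2 - 16) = (r - 1)*(r + 4)*(r - 4)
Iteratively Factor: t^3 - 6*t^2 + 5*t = (t)*(t^2 - 6*t + 5) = t*(t - 5)*(t - 1)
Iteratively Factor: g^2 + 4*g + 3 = (g + 1)*(g + 3)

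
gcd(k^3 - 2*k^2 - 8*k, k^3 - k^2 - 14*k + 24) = 1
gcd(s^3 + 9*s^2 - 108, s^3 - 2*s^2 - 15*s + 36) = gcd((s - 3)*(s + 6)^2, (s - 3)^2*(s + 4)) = s - 3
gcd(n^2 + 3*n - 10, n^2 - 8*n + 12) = n - 2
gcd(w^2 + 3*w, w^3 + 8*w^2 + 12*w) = w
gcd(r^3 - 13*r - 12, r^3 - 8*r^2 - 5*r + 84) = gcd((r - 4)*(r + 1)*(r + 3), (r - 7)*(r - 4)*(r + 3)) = r^2 - r - 12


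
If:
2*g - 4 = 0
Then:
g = 2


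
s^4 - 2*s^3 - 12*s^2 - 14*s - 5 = (s - 5)*(s + 1)^3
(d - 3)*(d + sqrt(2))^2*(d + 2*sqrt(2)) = d^4 - 3*d^3 + 4*sqrt(2)*d^3 - 12*sqrt(2)*d^2 + 10*d^2 - 30*d + 4*sqrt(2)*d - 12*sqrt(2)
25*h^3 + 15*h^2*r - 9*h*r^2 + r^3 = (-5*h + r)^2*(h + r)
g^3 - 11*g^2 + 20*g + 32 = (g - 8)*(g - 4)*(g + 1)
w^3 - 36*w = w*(w - 6)*(w + 6)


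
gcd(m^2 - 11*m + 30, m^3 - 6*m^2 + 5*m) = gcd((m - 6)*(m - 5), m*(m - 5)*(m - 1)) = m - 5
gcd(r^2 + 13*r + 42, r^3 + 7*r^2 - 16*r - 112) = r + 7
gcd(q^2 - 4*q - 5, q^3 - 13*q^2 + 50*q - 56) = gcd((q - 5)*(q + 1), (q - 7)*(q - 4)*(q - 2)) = 1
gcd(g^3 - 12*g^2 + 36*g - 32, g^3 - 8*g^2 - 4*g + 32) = g^2 - 10*g + 16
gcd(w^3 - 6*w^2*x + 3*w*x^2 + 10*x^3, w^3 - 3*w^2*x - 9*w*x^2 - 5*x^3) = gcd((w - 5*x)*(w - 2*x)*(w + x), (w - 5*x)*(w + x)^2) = -w^2 + 4*w*x + 5*x^2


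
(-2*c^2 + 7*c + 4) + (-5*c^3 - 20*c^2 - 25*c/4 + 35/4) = -5*c^3 - 22*c^2 + 3*c/4 + 51/4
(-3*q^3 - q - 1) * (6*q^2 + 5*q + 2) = -18*q^5 - 15*q^4 - 12*q^3 - 11*q^2 - 7*q - 2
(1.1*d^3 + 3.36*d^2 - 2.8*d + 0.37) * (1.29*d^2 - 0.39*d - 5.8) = 1.419*d^5 + 3.9054*d^4 - 11.3024*d^3 - 17.9187*d^2 + 16.0957*d - 2.146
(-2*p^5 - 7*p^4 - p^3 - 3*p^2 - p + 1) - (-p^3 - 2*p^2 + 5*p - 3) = -2*p^5 - 7*p^4 - p^2 - 6*p + 4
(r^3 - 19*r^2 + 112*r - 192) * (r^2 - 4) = r^5 - 19*r^4 + 108*r^3 - 116*r^2 - 448*r + 768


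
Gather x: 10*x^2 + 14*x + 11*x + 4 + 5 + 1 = 10*x^2 + 25*x + 10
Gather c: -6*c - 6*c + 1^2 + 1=2 - 12*c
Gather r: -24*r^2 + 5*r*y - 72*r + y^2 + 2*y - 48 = -24*r^2 + r*(5*y - 72) + y^2 + 2*y - 48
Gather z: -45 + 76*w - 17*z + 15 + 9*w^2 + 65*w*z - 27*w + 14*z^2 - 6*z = 9*w^2 + 49*w + 14*z^2 + z*(65*w - 23) - 30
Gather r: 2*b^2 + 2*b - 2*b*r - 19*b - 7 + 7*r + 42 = 2*b^2 - 17*b + r*(7 - 2*b) + 35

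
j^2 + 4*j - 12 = (j - 2)*(j + 6)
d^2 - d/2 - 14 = (d - 4)*(d + 7/2)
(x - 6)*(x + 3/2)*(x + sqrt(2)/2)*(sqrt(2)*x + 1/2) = sqrt(2)*x^4 - 9*sqrt(2)*x^3/2 + 3*x^3/2 - 35*sqrt(2)*x^2/4 - 27*x^2/4 - 27*x/2 - 9*sqrt(2)*x/8 - 9*sqrt(2)/4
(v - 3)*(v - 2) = v^2 - 5*v + 6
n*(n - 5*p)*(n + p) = n^3 - 4*n^2*p - 5*n*p^2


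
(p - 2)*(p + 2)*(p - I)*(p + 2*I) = p^4 + I*p^3 - 2*p^2 - 4*I*p - 8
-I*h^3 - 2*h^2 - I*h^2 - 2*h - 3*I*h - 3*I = (h - 3*I)*(h + I)*(-I*h - I)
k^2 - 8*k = k*(k - 8)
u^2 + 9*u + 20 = (u + 4)*(u + 5)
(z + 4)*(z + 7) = z^2 + 11*z + 28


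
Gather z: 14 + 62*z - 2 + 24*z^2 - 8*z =24*z^2 + 54*z + 12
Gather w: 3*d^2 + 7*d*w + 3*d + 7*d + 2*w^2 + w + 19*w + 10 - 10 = 3*d^2 + 10*d + 2*w^2 + w*(7*d + 20)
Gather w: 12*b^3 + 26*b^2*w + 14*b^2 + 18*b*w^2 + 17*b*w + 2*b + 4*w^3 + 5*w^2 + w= 12*b^3 + 14*b^2 + 2*b + 4*w^3 + w^2*(18*b + 5) + w*(26*b^2 + 17*b + 1)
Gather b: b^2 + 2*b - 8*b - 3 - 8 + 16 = b^2 - 6*b + 5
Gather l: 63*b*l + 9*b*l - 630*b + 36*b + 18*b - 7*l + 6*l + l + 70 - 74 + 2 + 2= 72*b*l - 576*b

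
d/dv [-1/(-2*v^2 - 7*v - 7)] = (-4*v - 7)/(2*v^2 + 7*v + 7)^2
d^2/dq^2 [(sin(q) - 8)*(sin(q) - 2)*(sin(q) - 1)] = -9*sin(q)^3 + 44*sin(q)^2 - 20*sin(q) - 22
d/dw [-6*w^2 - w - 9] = -12*w - 1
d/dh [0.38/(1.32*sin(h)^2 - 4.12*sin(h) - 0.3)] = (1.5656 - 1.0032*sin(h))*cos(h)/(-1.32*sin(h)^2 + 4.12*sin(h) + 0.3)^2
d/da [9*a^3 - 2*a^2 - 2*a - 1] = 27*a^2 - 4*a - 2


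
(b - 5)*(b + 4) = b^2 - b - 20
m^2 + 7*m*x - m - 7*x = (m - 1)*(m + 7*x)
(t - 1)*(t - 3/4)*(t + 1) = t^3 - 3*t^2/4 - t + 3/4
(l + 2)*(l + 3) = l^2 + 5*l + 6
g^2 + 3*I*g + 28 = (g - 4*I)*(g + 7*I)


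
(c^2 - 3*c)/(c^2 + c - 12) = c/(c + 4)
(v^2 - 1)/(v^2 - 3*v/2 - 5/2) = 2*(v - 1)/(2*v - 5)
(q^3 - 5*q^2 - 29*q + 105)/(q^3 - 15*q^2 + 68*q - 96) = (q^2 - 2*q - 35)/(q^2 - 12*q + 32)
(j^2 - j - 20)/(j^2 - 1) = (j^2 - j - 20)/(j^2 - 1)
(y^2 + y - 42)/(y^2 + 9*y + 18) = (y^2 + y - 42)/(y^2 + 9*y + 18)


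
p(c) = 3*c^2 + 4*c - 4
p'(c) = 6*c + 4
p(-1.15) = -4.63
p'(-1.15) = -2.90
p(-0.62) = -5.33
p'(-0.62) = 0.28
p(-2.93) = 10.03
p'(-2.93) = -13.58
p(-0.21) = -4.71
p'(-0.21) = 2.74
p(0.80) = 1.12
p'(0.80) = 8.80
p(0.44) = -1.66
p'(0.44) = 6.64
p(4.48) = 74.13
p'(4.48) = 30.88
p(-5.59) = 67.38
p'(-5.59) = -29.54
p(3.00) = 35.00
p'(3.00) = 22.00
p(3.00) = 35.00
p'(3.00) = 22.00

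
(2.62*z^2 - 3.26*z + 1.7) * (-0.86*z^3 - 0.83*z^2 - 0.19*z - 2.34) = -2.2532*z^5 + 0.629*z^4 + 0.746*z^3 - 6.9224*z^2 + 7.3054*z - 3.978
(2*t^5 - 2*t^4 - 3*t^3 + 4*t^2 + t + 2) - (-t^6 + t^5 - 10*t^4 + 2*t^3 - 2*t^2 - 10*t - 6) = t^6 + t^5 + 8*t^4 - 5*t^3 + 6*t^2 + 11*t + 8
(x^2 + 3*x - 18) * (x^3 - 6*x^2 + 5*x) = x^5 - 3*x^4 - 31*x^3 + 123*x^2 - 90*x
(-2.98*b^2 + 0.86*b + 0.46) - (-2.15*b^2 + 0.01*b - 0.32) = -0.83*b^2 + 0.85*b + 0.78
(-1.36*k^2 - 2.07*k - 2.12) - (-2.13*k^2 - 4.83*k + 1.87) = 0.77*k^2 + 2.76*k - 3.99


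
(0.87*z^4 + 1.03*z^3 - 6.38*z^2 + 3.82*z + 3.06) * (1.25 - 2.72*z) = -2.3664*z^5 - 1.7141*z^4 + 18.6411*z^3 - 18.3654*z^2 - 3.5482*z + 3.825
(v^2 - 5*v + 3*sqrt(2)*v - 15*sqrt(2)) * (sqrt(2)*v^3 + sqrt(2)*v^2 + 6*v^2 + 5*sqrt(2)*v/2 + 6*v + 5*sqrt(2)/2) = sqrt(2)*v^5 - 4*sqrt(2)*v^4 + 12*v^4 - 48*v^3 + 31*sqrt(2)*v^3/2 - 82*sqrt(2)*v^2 - 45*v^2 - 205*sqrt(2)*v/2 - 60*v - 75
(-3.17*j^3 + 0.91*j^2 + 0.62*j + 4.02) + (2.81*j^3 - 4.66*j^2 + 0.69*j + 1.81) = -0.36*j^3 - 3.75*j^2 + 1.31*j + 5.83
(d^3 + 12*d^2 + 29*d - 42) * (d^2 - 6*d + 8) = d^5 + 6*d^4 - 35*d^3 - 120*d^2 + 484*d - 336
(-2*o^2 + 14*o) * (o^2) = -2*o^4 + 14*o^3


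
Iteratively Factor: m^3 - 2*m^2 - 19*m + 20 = (m + 4)*(m^2 - 6*m + 5) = (m - 1)*(m + 4)*(m - 5)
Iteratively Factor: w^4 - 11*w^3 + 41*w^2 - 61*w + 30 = (w - 2)*(w^3 - 9*w^2 + 23*w - 15) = (w - 5)*(w - 2)*(w^2 - 4*w + 3) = (w - 5)*(w - 3)*(w - 2)*(w - 1)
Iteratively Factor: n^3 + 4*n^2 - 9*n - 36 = (n + 4)*(n^2 - 9) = (n - 3)*(n + 4)*(n + 3)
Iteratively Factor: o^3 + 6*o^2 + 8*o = (o + 2)*(o^2 + 4*o) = (o + 2)*(o + 4)*(o)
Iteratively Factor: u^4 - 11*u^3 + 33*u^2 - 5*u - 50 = (u + 1)*(u^3 - 12*u^2 + 45*u - 50) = (u - 2)*(u + 1)*(u^2 - 10*u + 25) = (u - 5)*(u - 2)*(u + 1)*(u - 5)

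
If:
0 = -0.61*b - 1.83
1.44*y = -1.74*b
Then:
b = -3.00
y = 3.62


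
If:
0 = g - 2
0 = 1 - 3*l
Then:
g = 2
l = 1/3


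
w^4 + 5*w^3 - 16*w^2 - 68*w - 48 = (w - 4)*(w + 1)*(w + 2)*(w + 6)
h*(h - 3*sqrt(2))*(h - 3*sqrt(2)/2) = h^3 - 9*sqrt(2)*h^2/2 + 9*h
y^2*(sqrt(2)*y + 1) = sqrt(2)*y^3 + y^2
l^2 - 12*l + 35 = (l - 7)*(l - 5)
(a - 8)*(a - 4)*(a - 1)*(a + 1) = a^4 - 12*a^3 + 31*a^2 + 12*a - 32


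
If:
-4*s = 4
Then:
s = -1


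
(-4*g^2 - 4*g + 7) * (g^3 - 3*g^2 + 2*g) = -4*g^5 + 8*g^4 + 11*g^3 - 29*g^2 + 14*g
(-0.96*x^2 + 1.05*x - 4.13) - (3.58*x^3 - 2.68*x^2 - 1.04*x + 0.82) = -3.58*x^3 + 1.72*x^2 + 2.09*x - 4.95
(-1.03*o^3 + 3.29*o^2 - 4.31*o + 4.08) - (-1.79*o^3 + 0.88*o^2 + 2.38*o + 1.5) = 0.76*o^3 + 2.41*o^2 - 6.69*o + 2.58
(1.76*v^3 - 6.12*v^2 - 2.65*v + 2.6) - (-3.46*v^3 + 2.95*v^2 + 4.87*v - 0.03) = 5.22*v^3 - 9.07*v^2 - 7.52*v + 2.63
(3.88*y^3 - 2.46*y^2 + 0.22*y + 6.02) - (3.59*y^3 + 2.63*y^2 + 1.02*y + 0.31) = 0.29*y^3 - 5.09*y^2 - 0.8*y + 5.71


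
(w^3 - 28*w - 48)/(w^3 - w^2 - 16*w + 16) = (w^2 - 4*w - 12)/(w^2 - 5*w + 4)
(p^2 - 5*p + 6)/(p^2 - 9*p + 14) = (p - 3)/(p - 7)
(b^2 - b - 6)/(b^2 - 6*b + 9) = (b + 2)/(b - 3)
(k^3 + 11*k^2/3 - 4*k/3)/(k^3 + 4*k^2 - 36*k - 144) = k*(3*k - 1)/(3*(k^2 - 36))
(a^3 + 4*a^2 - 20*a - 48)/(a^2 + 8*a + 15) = (a^3 + 4*a^2 - 20*a - 48)/(a^2 + 8*a + 15)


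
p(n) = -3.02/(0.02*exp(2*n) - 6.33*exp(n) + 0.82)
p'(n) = -3.02*(-0.04*exp(2*n) + 6.33*exp(n))/(0.02*exp(2*n) - 6.33*exp(n) + 0.82)^2 = (0.1208*exp(n) - 19.1166)*exp(n)/(0.02*exp(2*n) - 6.33*exp(n) + 0.82)^2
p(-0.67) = 1.25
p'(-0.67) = -1.67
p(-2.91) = -6.35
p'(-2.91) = -4.61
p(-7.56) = -3.70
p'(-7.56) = -0.01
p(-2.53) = -9.56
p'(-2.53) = -15.25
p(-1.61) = 6.79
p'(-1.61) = -19.32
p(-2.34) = -14.35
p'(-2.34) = -41.56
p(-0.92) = 1.78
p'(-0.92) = -2.63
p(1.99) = 0.07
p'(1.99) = -0.07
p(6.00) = 0.00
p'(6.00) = 0.02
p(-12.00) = -3.68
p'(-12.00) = 0.00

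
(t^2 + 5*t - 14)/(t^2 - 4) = (t + 7)/(t + 2)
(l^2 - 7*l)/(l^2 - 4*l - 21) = l/(l + 3)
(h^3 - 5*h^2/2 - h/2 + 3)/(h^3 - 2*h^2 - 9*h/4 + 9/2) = 2*(h + 1)/(2*h + 3)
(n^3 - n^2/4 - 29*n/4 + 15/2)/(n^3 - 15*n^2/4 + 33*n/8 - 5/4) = 2*(n + 3)/(2*n - 1)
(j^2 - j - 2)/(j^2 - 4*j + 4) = (j + 1)/(j - 2)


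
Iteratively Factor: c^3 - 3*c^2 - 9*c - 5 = (c + 1)*(c^2 - 4*c - 5) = (c - 5)*(c + 1)*(c + 1)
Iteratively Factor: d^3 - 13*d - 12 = (d + 1)*(d^2 - d - 12) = (d - 4)*(d + 1)*(d + 3)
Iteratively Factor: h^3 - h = (h - 1)*(h^2 + h) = (h - 1)*(h + 1)*(h)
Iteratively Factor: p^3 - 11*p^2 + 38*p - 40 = (p - 2)*(p^2 - 9*p + 20) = (p - 4)*(p - 2)*(p - 5)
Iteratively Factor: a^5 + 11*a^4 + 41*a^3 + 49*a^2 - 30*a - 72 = (a + 2)*(a^4 + 9*a^3 + 23*a^2 + 3*a - 36) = (a + 2)*(a + 3)*(a^3 + 6*a^2 + 5*a - 12) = (a + 2)*(a + 3)*(a + 4)*(a^2 + 2*a - 3) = (a + 2)*(a + 3)^2*(a + 4)*(a - 1)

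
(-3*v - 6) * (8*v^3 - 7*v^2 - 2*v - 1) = -24*v^4 - 27*v^3 + 48*v^2 + 15*v + 6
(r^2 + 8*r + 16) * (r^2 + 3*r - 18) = r^4 + 11*r^3 + 22*r^2 - 96*r - 288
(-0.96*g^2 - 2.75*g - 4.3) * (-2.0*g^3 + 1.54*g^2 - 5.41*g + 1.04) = 1.92*g^5 + 4.0216*g^4 + 9.5586*g^3 + 7.2571*g^2 + 20.403*g - 4.472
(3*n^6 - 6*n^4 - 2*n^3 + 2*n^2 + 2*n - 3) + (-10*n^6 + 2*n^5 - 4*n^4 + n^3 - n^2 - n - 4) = -7*n^6 + 2*n^5 - 10*n^4 - n^3 + n^2 + n - 7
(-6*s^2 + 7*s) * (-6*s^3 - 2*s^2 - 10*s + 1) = 36*s^5 - 30*s^4 + 46*s^3 - 76*s^2 + 7*s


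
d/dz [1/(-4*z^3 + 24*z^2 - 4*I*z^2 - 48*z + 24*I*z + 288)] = (3*z^2 - 12*z + 2*I*z + 12 - 6*I)/(4*(z^3 - 6*z^2 + I*z^2 + 12*z - 6*I*z - 72)^2)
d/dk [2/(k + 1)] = -2/(k + 1)^2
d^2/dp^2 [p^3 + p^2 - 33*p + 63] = 6*p + 2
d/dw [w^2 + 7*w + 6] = 2*w + 7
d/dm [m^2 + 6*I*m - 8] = 2*m + 6*I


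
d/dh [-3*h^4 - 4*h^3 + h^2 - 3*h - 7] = -12*h^3 - 12*h^2 + 2*h - 3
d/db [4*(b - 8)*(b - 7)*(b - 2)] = 12*b^2 - 136*b + 344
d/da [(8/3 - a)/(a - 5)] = 7/(3*(a - 5)^2)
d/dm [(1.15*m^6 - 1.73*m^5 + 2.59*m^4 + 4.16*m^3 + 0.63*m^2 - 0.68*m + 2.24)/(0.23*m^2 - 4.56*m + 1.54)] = (1.058*m^7 - 27.4137*m^6 + 43.3726*m^5 - 47.7954*m^4 - 21.9848*m^3 + 16.5028*m^2 + 0.91*m + 9.1672)/(0.0529*m^4 - 2.0976*m^3 + 21.502*m^2 - 14.0448*m + 2.3716)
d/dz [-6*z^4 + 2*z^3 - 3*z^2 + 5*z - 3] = -24*z^3 + 6*z^2 - 6*z + 5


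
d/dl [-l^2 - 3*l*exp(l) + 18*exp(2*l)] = -3*l*exp(l) - 2*l + 36*exp(2*l) - 3*exp(l)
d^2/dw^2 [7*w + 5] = 0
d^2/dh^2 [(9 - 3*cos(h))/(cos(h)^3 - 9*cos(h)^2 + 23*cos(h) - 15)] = 3*(8*sin(h)^4 - 36*sin(h)^2 + 105*cos(h) - 9*cos(3*h) - 96)/(2*(cos(h) - 5)^3*(cos(h) - 1)^3)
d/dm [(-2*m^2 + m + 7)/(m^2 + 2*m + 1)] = (-5*m - 13)/(m^3 + 3*m^2 + 3*m + 1)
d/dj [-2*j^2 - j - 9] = -4*j - 1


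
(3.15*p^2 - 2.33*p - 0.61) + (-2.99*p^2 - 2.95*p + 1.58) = 0.16*p^2 - 5.28*p + 0.97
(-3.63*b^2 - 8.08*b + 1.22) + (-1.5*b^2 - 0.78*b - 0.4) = -5.13*b^2 - 8.86*b + 0.82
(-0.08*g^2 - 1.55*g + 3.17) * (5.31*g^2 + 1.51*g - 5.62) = -0.4248*g^4 - 8.3513*g^3 + 14.9418*g^2 + 13.4977*g - 17.8154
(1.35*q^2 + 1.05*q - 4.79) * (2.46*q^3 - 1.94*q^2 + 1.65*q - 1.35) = 3.321*q^5 - 0.036*q^4 - 11.5929*q^3 + 9.2026*q^2 - 9.321*q + 6.4665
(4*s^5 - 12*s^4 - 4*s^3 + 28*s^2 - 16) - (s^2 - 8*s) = 4*s^5 - 12*s^4 - 4*s^3 + 27*s^2 + 8*s - 16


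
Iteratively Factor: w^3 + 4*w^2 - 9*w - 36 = (w + 4)*(w^2 - 9) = (w + 3)*(w + 4)*(w - 3)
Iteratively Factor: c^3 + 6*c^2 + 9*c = (c)*(c^2 + 6*c + 9) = c*(c + 3)*(c + 3)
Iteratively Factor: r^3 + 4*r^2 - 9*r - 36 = (r + 4)*(r^2 - 9) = (r - 3)*(r + 4)*(r + 3)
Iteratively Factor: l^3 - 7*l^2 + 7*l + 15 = (l + 1)*(l^2 - 8*l + 15) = (l - 5)*(l + 1)*(l - 3)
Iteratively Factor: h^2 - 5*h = (h - 5)*(h)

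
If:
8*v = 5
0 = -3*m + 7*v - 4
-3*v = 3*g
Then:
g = -5/8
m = 1/8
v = 5/8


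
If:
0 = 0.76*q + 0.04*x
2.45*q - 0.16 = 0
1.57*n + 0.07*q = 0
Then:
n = -0.00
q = 0.07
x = -1.24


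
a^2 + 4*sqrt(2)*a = a*(a + 4*sqrt(2))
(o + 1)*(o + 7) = o^2 + 8*o + 7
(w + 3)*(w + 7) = w^2 + 10*w + 21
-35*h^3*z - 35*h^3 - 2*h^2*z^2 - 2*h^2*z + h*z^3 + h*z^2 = (-7*h + z)*(5*h + z)*(h*z + h)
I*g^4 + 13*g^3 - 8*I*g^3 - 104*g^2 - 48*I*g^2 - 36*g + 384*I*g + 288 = (g - 8)*(g - 6*I)^2*(I*g + 1)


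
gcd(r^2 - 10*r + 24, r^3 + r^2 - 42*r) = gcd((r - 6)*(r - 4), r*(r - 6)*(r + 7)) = r - 6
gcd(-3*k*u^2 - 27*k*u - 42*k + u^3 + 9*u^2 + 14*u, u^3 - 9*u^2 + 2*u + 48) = u + 2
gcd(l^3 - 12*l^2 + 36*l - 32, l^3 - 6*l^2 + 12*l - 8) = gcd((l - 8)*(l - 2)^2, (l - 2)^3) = l^2 - 4*l + 4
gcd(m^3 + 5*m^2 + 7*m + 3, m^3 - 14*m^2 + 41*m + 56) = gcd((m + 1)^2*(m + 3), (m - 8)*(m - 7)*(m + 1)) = m + 1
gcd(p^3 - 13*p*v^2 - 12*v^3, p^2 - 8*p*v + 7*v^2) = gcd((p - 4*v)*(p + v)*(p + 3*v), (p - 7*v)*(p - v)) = 1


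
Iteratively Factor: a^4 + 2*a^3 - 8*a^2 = (a)*(a^3 + 2*a^2 - 8*a) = a*(a + 4)*(a^2 - 2*a) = a*(a - 2)*(a + 4)*(a)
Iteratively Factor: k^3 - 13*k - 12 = (k + 3)*(k^2 - 3*k - 4) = (k - 4)*(k + 3)*(k + 1)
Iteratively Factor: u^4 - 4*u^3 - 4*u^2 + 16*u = (u)*(u^3 - 4*u^2 - 4*u + 16) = u*(u - 4)*(u^2 - 4) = u*(u - 4)*(u - 2)*(u + 2)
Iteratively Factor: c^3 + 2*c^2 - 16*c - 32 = (c + 2)*(c^2 - 16) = (c - 4)*(c + 2)*(c + 4)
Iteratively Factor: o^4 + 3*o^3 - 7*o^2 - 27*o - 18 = (o + 1)*(o^3 + 2*o^2 - 9*o - 18) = (o + 1)*(o + 2)*(o^2 - 9) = (o - 3)*(o + 1)*(o + 2)*(o + 3)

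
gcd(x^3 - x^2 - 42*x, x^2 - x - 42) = x^2 - x - 42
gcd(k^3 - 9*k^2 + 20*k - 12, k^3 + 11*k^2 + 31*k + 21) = 1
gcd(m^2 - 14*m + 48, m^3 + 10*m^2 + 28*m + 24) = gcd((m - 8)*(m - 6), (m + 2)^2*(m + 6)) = 1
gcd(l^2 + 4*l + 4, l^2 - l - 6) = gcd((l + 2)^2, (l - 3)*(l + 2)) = l + 2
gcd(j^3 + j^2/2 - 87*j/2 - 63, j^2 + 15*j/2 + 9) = j^2 + 15*j/2 + 9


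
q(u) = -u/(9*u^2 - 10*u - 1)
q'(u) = -u*(10 - 18*u)/(9*u^2 - 10*u - 1)^2 - 1/(9*u^2 - 10*u - 1) = (9*u^2 + 1)/(81*u^4 - 180*u^3 + 82*u^2 + 20*u + 1)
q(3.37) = -0.05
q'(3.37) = 0.02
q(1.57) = -0.29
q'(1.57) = 0.77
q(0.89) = 0.32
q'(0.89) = 1.06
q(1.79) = -0.18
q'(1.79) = 0.30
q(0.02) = 0.02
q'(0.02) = 0.70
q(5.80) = -0.02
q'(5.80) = 0.01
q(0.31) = 0.10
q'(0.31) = 0.18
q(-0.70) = 0.07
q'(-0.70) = 0.05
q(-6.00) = 0.02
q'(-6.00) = 0.00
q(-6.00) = 0.02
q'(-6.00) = 0.00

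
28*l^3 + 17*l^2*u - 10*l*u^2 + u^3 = (-7*l + u)*(-4*l + u)*(l + u)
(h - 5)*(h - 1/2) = h^2 - 11*h/2 + 5/2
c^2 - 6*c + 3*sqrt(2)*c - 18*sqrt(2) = (c - 6)*(c + 3*sqrt(2))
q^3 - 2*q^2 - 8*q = q*(q - 4)*(q + 2)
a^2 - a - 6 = (a - 3)*(a + 2)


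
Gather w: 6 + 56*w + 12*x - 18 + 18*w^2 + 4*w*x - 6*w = 18*w^2 + w*(4*x + 50) + 12*x - 12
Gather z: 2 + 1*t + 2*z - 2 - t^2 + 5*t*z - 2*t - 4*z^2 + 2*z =-t^2 - t - 4*z^2 + z*(5*t + 4)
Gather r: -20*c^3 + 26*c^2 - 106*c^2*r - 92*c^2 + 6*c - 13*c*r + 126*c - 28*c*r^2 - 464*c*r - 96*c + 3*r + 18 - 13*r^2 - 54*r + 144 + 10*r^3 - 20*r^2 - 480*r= -20*c^3 - 66*c^2 + 36*c + 10*r^3 + r^2*(-28*c - 33) + r*(-106*c^2 - 477*c - 531) + 162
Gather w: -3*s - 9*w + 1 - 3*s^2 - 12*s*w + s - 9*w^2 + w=-3*s^2 - 2*s - 9*w^2 + w*(-12*s - 8) + 1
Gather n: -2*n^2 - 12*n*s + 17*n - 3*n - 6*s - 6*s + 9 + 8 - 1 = -2*n^2 + n*(14 - 12*s) - 12*s + 16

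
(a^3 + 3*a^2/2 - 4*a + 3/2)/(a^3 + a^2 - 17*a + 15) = (2*a^2 + 5*a - 3)/(2*(a^2 + 2*a - 15))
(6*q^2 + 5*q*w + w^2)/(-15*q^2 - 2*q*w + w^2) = (-2*q - w)/(5*q - w)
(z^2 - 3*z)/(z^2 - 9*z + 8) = z*(z - 3)/(z^2 - 9*z + 8)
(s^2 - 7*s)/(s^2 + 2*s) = (s - 7)/(s + 2)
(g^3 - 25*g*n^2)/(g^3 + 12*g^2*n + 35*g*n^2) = (g - 5*n)/(g + 7*n)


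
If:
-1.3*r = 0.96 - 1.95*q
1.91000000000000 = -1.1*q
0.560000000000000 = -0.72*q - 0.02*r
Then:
No Solution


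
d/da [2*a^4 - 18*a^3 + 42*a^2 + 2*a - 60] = 8*a^3 - 54*a^2 + 84*a + 2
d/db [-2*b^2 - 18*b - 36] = -4*b - 18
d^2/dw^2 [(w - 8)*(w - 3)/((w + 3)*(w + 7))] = 6*(-7*w^3 + 3*w^2 + 471*w + 1549)/(w^6 + 30*w^5 + 363*w^4 + 2260*w^3 + 7623*w^2 + 13230*w + 9261)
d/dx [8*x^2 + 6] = 16*x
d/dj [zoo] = 0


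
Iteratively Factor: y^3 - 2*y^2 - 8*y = (y - 4)*(y^2 + 2*y) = (y - 4)*(y + 2)*(y)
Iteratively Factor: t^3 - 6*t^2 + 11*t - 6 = (t - 2)*(t^2 - 4*t + 3) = (t - 3)*(t - 2)*(t - 1)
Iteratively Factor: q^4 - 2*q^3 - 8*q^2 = (q)*(q^3 - 2*q^2 - 8*q) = q^2*(q^2 - 2*q - 8) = q^2*(q - 4)*(q + 2)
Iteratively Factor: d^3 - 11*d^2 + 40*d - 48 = (d - 4)*(d^2 - 7*d + 12) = (d - 4)^2*(d - 3)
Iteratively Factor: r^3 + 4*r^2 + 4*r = (r + 2)*(r^2 + 2*r) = r*(r + 2)*(r + 2)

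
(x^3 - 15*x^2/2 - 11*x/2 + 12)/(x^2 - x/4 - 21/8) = 4*(x^2 - 9*x + 8)/(4*x - 7)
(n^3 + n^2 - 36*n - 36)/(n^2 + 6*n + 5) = (n^2 - 36)/(n + 5)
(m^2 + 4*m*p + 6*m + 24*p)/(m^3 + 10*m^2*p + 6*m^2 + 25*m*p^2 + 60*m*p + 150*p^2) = (m + 4*p)/(m^2 + 10*m*p + 25*p^2)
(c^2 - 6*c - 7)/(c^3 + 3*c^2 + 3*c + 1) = (c - 7)/(c^2 + 2*c + 1)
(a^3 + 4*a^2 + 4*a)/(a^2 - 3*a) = (a^2 + 4*a + 4)/(a - 3)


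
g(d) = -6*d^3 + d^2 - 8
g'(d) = -18*d^2 + 2*d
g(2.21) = -67.88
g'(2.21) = -83.49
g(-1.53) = 15.83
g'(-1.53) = -45.20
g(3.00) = -161.00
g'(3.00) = -156.00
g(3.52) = -257.29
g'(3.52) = -215.99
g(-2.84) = 137.50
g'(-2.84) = -150.86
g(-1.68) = 23.27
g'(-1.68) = -54.16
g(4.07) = -395.95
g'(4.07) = -290.03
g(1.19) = -16.69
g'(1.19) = -23.11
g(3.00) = -161.00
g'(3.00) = -156.00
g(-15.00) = 20467.00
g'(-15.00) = -4080.00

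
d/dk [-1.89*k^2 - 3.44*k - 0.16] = -3.78*k - 3.44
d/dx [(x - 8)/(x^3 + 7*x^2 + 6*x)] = (x*(x^2 + 7*x + 6) - (x - 8)*(3*x^2 + 14*x + 6))/(x^2*(x^2 + 7*x + 6)^2)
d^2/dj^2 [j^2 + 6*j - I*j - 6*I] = 2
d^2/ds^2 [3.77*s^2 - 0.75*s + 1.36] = 7.54000000000000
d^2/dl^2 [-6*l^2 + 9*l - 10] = -12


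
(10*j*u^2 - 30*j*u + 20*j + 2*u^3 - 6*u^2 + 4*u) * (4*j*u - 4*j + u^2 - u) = 40*j^2*u^3 - 160*j^2*u^2 + 200*j^2*u - 80*j^2 + 18*j*u^4 - 72*j*u^3 + 90*j*u^2 - 36*j*u + 2*u^5 - 8*u^4 + 10*u^3 - 4*u^2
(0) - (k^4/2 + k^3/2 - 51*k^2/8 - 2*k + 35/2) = -k^4/2 - k^3/2 + 51*k^2/8 + 2*k - 35/2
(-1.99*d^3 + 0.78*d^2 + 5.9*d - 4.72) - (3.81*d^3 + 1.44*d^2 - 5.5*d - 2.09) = -5.8*d^3 - 0.66*d^2 + 11.4*d - 2.63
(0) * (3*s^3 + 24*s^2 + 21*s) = 0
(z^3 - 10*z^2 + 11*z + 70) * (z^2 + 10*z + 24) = z^5 - 65*z^3 - 60*z^2 + 964*z + 1680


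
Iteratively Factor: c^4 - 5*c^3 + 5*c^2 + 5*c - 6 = (c - 1)*(c^3 - 4*c^2 + c + 6) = (c - 3)*(c - 1)*(c^2 - c - 2) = (c - 3)*(c - 1)*(c + 1)*(c - 2)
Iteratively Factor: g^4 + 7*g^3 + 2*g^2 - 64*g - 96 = (g + 2)*(g^3 + 5*g^2 - 8*g - 48) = (g + 2)*(g + 4)*(g^2 + g - 12) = (g + 2)*(g + 4)^2*(g - 3)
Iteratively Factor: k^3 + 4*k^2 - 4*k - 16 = (k + 4)*(k^2 - 4) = (k - 2)*(k + 4)*(k + 2)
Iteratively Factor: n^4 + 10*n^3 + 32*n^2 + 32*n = (n + 4)*(n^3 + 6*n^2 + 8*n) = n*(n + 4)*(n^2 + 6*n + 8) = n*(n + 4)^2*(n + 2)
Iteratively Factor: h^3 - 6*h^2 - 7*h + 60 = (h - 5)*(h^2 - h - 12) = (h - 5)*(h + 3)*(h - 4)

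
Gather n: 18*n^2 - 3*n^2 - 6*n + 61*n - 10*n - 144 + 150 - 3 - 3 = 15*n^2 + 45*n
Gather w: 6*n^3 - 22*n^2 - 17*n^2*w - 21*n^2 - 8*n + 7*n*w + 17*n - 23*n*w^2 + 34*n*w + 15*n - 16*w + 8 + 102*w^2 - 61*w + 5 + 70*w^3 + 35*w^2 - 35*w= 6*n^3 - 43*n^2 + 24*n + 70*w^3 + w^2*(137 - 23*n) + w*(-17*n^2 + 41*n - 112) + 13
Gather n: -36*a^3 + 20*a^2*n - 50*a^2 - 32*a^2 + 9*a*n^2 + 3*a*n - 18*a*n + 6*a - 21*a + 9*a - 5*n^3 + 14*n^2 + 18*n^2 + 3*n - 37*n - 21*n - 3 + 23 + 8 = -36*a^3 - 82*a^2 - 6*a - 5*n^3 + n^2*(9*a + 32) + n*(20*a^2 - 15*a - 55) + 28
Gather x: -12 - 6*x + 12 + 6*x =0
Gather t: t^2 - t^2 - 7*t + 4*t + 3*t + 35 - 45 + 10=0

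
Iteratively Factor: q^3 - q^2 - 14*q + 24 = (q + 4)*(q^2 - 5*q + 6) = (q - 3)*(q + 4)*(q - 2)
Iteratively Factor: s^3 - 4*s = (s)*(s^2 - 4) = s*(s + 2)*(s - 2)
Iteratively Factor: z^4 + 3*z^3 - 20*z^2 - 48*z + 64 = (z - 1)*(z^3 + 4*z^2 - 16*z - 64) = (z - 1)*(z + 4)*(z^2 - 16) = (z - 4)*(z - 1)*(z + 4)*(z + 4)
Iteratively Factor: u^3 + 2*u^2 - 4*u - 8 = (u + 2)*(u^2 - 4) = (u + 2)^2*(u - 2)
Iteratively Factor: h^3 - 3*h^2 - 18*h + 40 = (h - 5)*(h^2 + 2*h - 8) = (h - 5)*(h - 2)*(h + 4)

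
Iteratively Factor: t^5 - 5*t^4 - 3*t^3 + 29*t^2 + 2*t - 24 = (t - 3)*(t^4 - 2*t^3 - 9*t^2 + 2*t + 8) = (t - 3)*(t - 1)*(t^3 - t^2 - 10*t - 8) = (t - 3)*(t - 1)*(t + 2)*(t^2 - 3*t - 4) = (t - 3)*(t - 1)*(t + 1)*(t + 2)*(t - 4)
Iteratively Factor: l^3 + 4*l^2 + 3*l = (l + 3)*(l^2 + l) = (l + 1)*(l + 3)*(l)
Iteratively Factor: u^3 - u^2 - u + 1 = (u - 1)*(u^2 - 1) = (u - 1)*(u + 1)*(u - 1)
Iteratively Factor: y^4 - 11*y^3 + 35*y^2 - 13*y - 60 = (y - 4)*(y^3 - 7*y^2 + 7*y + 15) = (y - 4)*(y + 1)*(y^2 - 8*y + 15) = (y - 4)*(y - 3)*(y + 1)*(y - 5)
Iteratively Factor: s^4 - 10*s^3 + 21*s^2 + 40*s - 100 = (s + 2)*(s^3 - 12*s^2 + 45*s - 50) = (s - 2)*(s + 2)*(s^2 - 10*s + 25) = (s - 5)*(s - 2)*(s + 2)*(s - 5)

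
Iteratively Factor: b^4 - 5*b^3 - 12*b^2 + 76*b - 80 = (b - 2)*(b^3 - 3*b^2 - 18*b + 40) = (b - 2)*(b + 4)*(b^2 - 7*b + 10) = (b - 5)*(b - 2)*(b + 4)*(b - 2)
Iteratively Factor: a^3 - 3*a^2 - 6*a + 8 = (a - 4)*(a^2 + a - 2) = (a - 4)*(a - 1)*(a + 2)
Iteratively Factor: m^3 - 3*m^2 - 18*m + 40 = (m + 4)*(m^2 - 7*m + 10) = (m - 5)*(m + 4)*(m - 2)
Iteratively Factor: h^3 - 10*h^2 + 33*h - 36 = (h - 3)*(h^2 - 7*h + 12) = (h - 3)^2*(h - 4)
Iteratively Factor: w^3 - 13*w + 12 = (w - 1)*(w^2 + w - 12) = (w - 1)*(w + 4)*(w - 3)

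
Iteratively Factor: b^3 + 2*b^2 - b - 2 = (b - 1)*(b^2 + 3*b + 2) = (b - 1)*(b + 2)*(b + 1)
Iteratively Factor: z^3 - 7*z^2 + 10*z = (z - 5)*(z^2 - 2*z) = z*(z - 5)*(z - 2)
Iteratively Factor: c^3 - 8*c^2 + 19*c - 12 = (c - 4)*(c^2 - 4*c + 3) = (c - 4)*(c - 3)*(c - 1)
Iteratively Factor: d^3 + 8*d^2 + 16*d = (d)*(d^2 + 8*d + 16) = d*(d + 4)*(d + 4)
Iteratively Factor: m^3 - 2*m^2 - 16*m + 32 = (m - 2)*(m^2 - 16) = (m - 4)*(m - 2)*(m + 4)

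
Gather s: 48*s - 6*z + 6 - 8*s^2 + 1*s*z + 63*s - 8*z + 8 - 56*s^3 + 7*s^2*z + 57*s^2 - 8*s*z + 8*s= -56*s^3 + s^2*(7*z + 49) + s*(119 - 7*z) - 14*z + 14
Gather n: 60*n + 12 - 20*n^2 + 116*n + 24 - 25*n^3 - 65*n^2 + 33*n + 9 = -25*n^3 - 85*n^2 + 209*n + 45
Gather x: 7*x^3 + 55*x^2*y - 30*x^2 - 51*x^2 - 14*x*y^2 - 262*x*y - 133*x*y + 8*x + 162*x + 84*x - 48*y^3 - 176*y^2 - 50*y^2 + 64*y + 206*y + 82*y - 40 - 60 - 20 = 7*x^3 + x^2*(55*y - 81) + x*(-14*y^2 - 395*y + 254) - 48*y^3 - 226*y^2 + 352*y - 120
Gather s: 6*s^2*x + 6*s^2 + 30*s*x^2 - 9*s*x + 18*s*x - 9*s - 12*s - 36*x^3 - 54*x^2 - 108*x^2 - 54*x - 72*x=s^2*(6*x + 6) + s*(30*x^2 + 9*x - 21) - 36*x^3 - 162*x^2 - 126*x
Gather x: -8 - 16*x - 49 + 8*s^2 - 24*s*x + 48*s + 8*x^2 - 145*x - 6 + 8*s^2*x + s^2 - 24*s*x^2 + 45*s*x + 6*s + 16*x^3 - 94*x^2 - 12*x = 9*s^2 + 54*s + 16*x^3 + x^2*(-24*s - 86) + x*(8*s^2 + 21*s - 173) - 63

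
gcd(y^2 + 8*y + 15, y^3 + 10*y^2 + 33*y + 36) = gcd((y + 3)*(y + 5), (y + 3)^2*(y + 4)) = y + 3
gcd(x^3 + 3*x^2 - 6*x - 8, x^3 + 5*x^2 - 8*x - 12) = x^2 - x - 2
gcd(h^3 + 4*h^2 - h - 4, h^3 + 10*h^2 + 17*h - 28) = h^2 + 3*h - 4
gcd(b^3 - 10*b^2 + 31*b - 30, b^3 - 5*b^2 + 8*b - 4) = b - 2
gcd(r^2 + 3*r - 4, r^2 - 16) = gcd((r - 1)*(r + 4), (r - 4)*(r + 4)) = r + 4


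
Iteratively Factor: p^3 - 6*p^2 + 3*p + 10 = (p - 5)*(p^2 - p - 2) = (p - 5)*(p - 2)*(p + 1)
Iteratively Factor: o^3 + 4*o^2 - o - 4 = (o + 1)*(o^2 + 3*o - 4) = (o - 1)*(o + 1)*(o + 4)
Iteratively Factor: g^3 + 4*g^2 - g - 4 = (g + 1)*(g^2 + 3*g - 4) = (g + 1)*(g + 4)*(g - 1)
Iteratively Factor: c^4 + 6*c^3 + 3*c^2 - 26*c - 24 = (c + 4)*(c^3 + 2*c^2 - 5*c - 6) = (c + 1)*(c + 4)*(c^2 + c - 6) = (c - 2)*(c + 1)*(c + 4)*(c + 3)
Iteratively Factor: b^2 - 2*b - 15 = (b + 3)*(b - 5)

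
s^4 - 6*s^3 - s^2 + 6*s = s*(s - 6)*(s - 1)*(s + 1)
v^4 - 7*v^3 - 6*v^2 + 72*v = v*(v - 6)*(v - 4)*(v + 3)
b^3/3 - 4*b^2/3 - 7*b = b*(b/3 + 1)*(b - 7)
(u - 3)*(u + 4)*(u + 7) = u^3 + 8*u^2 - 5*u - 84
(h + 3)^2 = h^2 + 6*h + 9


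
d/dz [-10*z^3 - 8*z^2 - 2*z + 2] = -30*z^2 - 16*z - 2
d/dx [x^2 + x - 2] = 2*x + 1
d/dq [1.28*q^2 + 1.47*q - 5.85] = 2.56*q + 1.47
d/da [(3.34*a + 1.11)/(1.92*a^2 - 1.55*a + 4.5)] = (-6.4128*a^2 - 4.2624*a + 16.7505)/(3.6864*a^4 - 5.952*a^3 + 19.6825*a^2 - 13.95*a + 20.25)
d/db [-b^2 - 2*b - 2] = -2*b - 2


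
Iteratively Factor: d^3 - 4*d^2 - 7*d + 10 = (d - 5)*(d^2 + d - 2) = (d - 5)*(d - 1)*(d + 2)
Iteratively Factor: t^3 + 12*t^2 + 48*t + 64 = (t + 4)*(t^2 + 8*t + 16) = (t + 4)^2*(t + 4)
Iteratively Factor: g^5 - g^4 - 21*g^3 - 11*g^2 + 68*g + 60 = (g + 3)*(g^4 - 4*g^3 - 9*g^2 + 16*g + 20) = (g + 2)*(g + 3)*(g^3 - 6*g^2 + 3*g + 10) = (g - 2)*(g + 2)*(g + 3)*(g^2 - 4*g - 5) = (g - 2)*(g + 1)*(g + 2)*(g + 3)*(g - 5)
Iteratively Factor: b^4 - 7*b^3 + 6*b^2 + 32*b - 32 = (b + 2)*(b^3 - 9*b^2 + 24*b - 16) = (b - 4)*(b + 2)*(b^2 - 5*b + 4) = (b - 4)^2*(b + 2)*(b - 1)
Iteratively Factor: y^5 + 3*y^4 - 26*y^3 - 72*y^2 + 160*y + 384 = (y - 4)*(y^4 + 7*y^3 + 2*y^2 - 64*y - 96) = (y - 4)*(y + 4)*(y^3 + 3*y^2 - 10*y - 24) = (y - 4)*(y - 3)*(y + 4)*(y^2 + 6*y + 8) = (y - 4)*(y - 3)*(y + 4)^2*(y + 2)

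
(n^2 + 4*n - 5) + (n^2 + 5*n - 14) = 2*n^2 + 9*n - 19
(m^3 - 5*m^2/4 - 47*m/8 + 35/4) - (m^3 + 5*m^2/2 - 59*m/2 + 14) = -15*m^2/4 + 189*m/8 - 21/4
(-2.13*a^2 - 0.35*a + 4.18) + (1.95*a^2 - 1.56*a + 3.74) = -0.18*a^2 - 1.91*a + 7.92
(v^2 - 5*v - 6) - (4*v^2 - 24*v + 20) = -3*v^2 + 19*v - 26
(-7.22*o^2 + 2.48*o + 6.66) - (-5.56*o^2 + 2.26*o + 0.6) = -1.66*o^2 + 0.22*o + 6.06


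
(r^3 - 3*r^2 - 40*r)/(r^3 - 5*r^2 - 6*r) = (-r^2 + 3*r + 40)/(-r^2 + 5*r + 6)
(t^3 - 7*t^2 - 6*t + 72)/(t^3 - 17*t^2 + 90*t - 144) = (t^2 - t - 12)/(t^2 - 11*t + 24)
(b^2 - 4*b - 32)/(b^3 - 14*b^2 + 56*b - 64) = (b + 4)/(b^2 - 6*b + 8)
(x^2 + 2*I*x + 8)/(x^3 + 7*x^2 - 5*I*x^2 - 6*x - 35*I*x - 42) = (x + 4*I)/(x^2 + x*(7 - 3*I) - 21*I)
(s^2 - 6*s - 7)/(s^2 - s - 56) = (-s^2 + 6*s + 7)/(-s^2 + s + 56)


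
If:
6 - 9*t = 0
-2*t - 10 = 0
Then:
No Solution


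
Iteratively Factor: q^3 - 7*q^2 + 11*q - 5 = (q - 5)*(q^2 - 2*q + 1) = (q - 5)*(q - 1)*(q - 1)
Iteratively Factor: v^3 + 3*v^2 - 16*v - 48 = (v + 3)*(v^2 - 16) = (v + 3)*(v + 4)*(v - 4)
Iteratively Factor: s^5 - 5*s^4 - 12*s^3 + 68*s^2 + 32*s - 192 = (s - 4)*(s^4 - s^3 - 16*s^2 + 4*s + 48) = (s - 4)*(s + 2)*(s^3 - 3*s^2 - 10*s + 24) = (s - 4)^2*(s + 2)*(s^2 + s - 6) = (s - 4)^2*(s + 2)*(s + 3)*(s - 2)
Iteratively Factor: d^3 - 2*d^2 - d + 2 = (d - 2)*(d^2 - 1) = (d - 2)*(d + 1)*(d - 1)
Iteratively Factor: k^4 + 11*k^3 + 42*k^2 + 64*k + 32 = (k + 4)*(k^3 + 7*k^2 + 14*k + 8) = (k + 4)^2*(k^2 + 3*k + 2) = (k + 1)*(k + 4)^2*(k + 2)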